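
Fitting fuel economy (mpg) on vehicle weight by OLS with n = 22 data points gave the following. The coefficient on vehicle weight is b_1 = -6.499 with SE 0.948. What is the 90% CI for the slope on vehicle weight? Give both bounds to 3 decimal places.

df = n − 2 = 22 − 2 = 20.
t* = t_{0.05, 20} = 1.724718.
Margin = t* × SE = 1.724718 × 0.948 = 1.63503.
CI: -6.499 ± 1.63503 → (-8.134, -4.864).
With 90% confidence, each one-unit increase in vehicle weight is associated with a change of between -8.134 and -4.864 mpg in fuel economy.

(-8.134, -4.864)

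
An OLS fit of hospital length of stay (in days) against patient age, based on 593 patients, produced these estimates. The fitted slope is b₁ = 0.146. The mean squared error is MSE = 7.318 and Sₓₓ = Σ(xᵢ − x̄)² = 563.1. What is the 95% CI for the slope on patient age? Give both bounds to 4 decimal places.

SE(b₁) = √(MSE/Sₓₓ) = √(7.318/563.1) = 0.114.
df = n − 2 = 591.
t* = t_{0.025, 591} = 1.963986.
Margin = t* × SE = 1.963986 × 0.114 = 0.223894.
CI: 0.146 ± 0.223894 → (-0.0779, 0.3699).
With 95% confidence, each one-unit increase in patient age is associated with a change of between -0.0779 and 0.3699 days in hospital length of stay.

(-0.0779, 0.3699)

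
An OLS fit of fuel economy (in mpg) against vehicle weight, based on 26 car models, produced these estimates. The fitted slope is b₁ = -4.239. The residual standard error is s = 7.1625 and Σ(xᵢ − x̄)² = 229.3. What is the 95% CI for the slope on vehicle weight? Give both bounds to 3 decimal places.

(-5.215, -3.263)

SE(b₁) = s/√Sₓₓ = 7.1625/√229.3 = 0.473002.
df = n − 2 = 24.
t* = t_{0.025, 24} = 2.063899.
Margin = t* × SE = 2.063899 × 0.473002 = 0.97623.
CI: -4.239 ± 0.97623 → (-5.215, -3.263).
With 95% confidence, each one-unit increase in vehicle weight is associated with a change of between -5.215 and -3.263 mpg in fuel economy.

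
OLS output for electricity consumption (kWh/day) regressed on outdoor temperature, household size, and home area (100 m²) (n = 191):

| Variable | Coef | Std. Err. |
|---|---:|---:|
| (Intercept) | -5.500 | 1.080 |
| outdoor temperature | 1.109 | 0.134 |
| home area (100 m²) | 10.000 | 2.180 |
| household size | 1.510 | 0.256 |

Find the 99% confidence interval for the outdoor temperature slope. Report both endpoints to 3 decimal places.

(0.760, 1.458)

Read off: b = 1.109, SE = 0.134 for outdoor temperature.
df = n − k − 1 = 191 − 3 − 1 = 187.
t* = t_{0.005, 187} = 2.602376.
Margin = t* × SE = 2.602376 × 0.134 = 0.34872.
CI: 1.109 ± 0.34872 → (0.760, 1.458).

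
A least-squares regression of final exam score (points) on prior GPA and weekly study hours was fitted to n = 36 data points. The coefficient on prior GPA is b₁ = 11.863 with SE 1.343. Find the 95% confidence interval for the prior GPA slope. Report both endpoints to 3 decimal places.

(9.131, 14.595)

df = n − k − 1 = 36 − 2 − 1 = 33.
t* = t_{0.025, 33} = 2.034515.
Margin = t* × SE = 2.034515 × 1.343 = 2.73235.
CI: 11.863 ± 2.73235 → (9.131, 14.595).
With 95% confidence, each one-unit increase in prior GPA is associated with a change of between 9.131 and 14.595 points in final exam score, holding the other predictors fixed.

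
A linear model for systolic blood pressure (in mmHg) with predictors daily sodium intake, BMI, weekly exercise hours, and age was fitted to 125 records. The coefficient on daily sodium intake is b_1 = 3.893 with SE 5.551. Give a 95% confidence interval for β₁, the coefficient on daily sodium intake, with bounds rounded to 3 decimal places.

df = n − k − 1 = 125 − 4 − 1 = 120.
t* = t_{0.025, 120} = 1.97993.
Margin = t* × SE = 1.97993 × 5.551 = 10.99059.
CI: 3.893 ± 10.99059 → (-7.098, 14.884).
With 95% confidence, each one-unit increase in daily sodium intake is associated with a change of between -7.098 and 14.884 mmHg in systolic blood pressure, holding the other predictors fixed.

(-7.098, 14.884)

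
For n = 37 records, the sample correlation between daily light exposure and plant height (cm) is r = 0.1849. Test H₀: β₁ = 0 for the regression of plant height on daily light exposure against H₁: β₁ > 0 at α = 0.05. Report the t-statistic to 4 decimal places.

t = r·√(n − 2)/√(1 − r²) = 0.1849·√35/√0.965812 = 1.1131.
df = n − 2 = 35.
One-sided p ≈ 0.1366, which is ≥ 0.05, so fail to reject H₀.
The data do not give significant evidence of a linear association between daily light exposure and plant height.

t = 1.1131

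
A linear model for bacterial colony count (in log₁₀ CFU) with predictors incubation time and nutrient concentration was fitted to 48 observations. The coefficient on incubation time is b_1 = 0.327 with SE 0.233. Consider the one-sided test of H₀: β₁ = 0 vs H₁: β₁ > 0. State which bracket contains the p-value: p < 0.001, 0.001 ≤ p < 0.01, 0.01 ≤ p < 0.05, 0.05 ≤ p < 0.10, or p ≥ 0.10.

0.05 ≤ p < 0.10

t = 0.327 / 0.233 = 1.403.
df = n − k − 1 = 48 − 2 − 1 = 45.
One-sided p = P(T_{45} > t) ≈ 0.0837.
So 0.05 ≤ p < 0.10.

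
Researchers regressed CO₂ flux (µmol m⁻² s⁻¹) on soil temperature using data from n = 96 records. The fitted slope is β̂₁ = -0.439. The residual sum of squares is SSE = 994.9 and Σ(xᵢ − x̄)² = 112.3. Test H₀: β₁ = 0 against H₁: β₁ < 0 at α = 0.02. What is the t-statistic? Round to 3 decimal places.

MSE = SSE/(n − 2) = 994.9/94 = 10.584.
SE(β̂₁) = √(MSE/Sₓₓ) = √(10.584/112.3) = 0.306998.
t = -0.439 / 0.306998 = -1.430.
df = n − 2 = 94.
One-sided p ≈ 0.0780, which is ≥ 0.02, so fail to reject H₀.
The data do not give significant evidence that the true slope on soil temperature is negative.

t = -1.430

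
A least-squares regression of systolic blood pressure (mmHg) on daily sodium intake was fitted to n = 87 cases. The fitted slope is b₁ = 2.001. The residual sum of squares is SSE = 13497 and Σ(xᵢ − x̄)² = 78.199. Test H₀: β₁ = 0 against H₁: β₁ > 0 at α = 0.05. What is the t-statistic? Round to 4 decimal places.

t = 1.4042

MSE = SSE/(n − 2) = 13497/85 = 158.788.
SE(b₁) = √(MSE/Sₓₓ) = √(158.788/78.199) = 1.42498.
t = 2.001 / 1.42498 = 1.4042.
df = n − 2 = 85.
One-sided p ≈ 0.0819, which is ≥ 0.05, so fail to reject H₀.
The data do not give significant evidence that the true slope on daily sodium intake is positive.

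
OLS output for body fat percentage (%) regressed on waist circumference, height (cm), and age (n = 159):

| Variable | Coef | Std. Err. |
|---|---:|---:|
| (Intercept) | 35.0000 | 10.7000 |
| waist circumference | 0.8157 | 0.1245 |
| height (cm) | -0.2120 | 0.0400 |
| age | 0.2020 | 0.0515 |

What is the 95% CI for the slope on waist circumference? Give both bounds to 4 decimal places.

Read off: b = 0.8157, SE = 0.1245 for waist circumference.
df = n − k − 1 = 159 − 3 − 1 = 155.
t* = t_{0.025, 155} = 1.975387.
Margin = t* × SE = 1.975387 × 0.1245 = 0.245936.
CI: 0.8157 ± 0.245936 → (0.5698, 1.0616).

(0.5698, 1.0616)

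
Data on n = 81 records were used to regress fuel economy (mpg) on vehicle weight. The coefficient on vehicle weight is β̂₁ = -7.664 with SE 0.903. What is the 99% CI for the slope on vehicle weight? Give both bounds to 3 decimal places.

(-10.047, -5.281)

df = n − 2 = 81 − 2 = 79.
t* = t_{0.005, 79} = 2.639505.
Margin = t* × SE = 2.639505 × 0.903 = 2.38347.
CI: -7.664 ± 2.38347 → (-10.047, -5.281).
With 99% confidence, each one-unit increase in vehicle weight is associated with a change of between -10.047 and -5.281 mpg in fuel economy.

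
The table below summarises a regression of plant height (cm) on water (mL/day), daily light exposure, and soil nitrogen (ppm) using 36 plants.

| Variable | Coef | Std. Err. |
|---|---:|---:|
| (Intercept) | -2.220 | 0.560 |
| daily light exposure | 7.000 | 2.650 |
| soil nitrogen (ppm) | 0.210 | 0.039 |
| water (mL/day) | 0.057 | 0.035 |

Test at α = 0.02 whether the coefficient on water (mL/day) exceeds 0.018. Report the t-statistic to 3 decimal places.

t = 1.114

Read off: b = 0.057, SE = 0.035 for water (mL/day).
H₀: β₁ = 0.018 vs H₁: β₁ > 0.018.
t = (0.057 − 0.018) / 0.035 = 1.114.
df = n − k − 1 = 36 − 3 − 1 = 32.
One-sided p ≈ 0.1367, which is ≥ 0.02, so fail to reject H₀.
The data do not give significant evidence that the true slope on water (mL/day) exceeds 0.018 cm per unit, holding the other predictors fixed.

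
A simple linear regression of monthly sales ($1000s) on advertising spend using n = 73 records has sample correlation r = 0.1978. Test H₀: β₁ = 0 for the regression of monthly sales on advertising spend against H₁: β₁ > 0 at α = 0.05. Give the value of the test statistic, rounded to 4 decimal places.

t = 1.7003

t = r·√(n − 2)/√(1 − r²) = 0.1978·√71/√0.960875 = 1.7003.
df = n − 2 = 71.
One-sided p ≈ 0.0467, which is < 0.05, so reject H₀.
There is evidence of a linear association between advertising spend and monthly sales.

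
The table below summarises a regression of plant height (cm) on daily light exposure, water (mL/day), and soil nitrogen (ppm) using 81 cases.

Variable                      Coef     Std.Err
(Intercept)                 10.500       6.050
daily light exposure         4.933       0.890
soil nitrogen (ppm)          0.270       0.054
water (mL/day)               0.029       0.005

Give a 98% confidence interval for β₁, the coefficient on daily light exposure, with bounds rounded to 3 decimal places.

Read off: b = 4.933, SE = 0.890 for daily light exposure.
df = n − k − 1 = 81 − 3 − 1 = 77.
t* = t_{0.01, 77} = 2.375757.
Margin = t* × SE = 2.375757 × 0.890 = 2.11442.
CI: 4.933 ± 2.11442 → (2.819, 7.047).

(2.819, 7.047)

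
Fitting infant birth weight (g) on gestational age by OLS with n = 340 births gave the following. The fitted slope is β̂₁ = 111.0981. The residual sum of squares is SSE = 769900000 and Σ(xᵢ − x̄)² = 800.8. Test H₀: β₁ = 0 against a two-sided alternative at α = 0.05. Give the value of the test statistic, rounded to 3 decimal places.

MSE = SSE/(n − 2) = 769900000/338 = 2.27781e+06.
SE(β̂₁) = √(MSE/Sₓₓ) = √(2.27781e+06/800.8) = 53.3331.
t = 111.0981 / 53.3331 = 2.083.
df = n − 2 = 338.
Two-sided p ≈ 0.0380, which is < 0.05, so reject H₀.
There is evidence that gestational age is associated with infant birth weight.

t = 2.083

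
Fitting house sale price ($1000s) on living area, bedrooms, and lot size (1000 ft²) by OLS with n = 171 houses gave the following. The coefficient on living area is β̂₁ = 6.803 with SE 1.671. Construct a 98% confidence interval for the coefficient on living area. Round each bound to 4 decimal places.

df = n − k − 1 = 171 − 3 − 1 = 167.
t* = t_{0.01, 167} = 2.348884.
Margin = t* × SE = 2.348884 × 1.671 = 3.924985.
CI: 6.803 ± 3.924985 → (2.8780, 10.7280).
With 98% confidence, each one-unit increase in living area is associated with a change of between 2.8780 and 10.7280 $1000s in house sale price, holding the other predictors fixed.

(2.8780, 10.7280)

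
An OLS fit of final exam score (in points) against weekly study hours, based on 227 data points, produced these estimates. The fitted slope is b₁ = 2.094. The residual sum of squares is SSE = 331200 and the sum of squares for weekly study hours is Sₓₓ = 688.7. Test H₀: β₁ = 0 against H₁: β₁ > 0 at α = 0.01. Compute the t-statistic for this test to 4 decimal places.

t = 1.4323

MSE = SSE/(n − 2) = 331200/225 = 1472.
SE(b₁) = √(MSE/Sₓₓ) = √(1472/688.7) = 1.46197.
t = 2.094 / 1.46197 = 1.4323.
df = n − 2 = 225.
One-sided p ≈ 0.0767, which is ≥ 0.01, so fail to reject H₀.
The data do not give significant evidence that the true slope on weekly study hours is positive.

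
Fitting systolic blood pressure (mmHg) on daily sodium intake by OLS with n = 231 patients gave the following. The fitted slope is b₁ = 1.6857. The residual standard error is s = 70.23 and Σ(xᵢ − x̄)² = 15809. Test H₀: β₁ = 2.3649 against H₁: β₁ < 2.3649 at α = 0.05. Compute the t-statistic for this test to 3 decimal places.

SE(b₁) = s/√Sₓₓ = 70.23/√15809 = 0.558561.
t = (1.6857 − 2.3649) / 0.558561 = -1.216.
df = n − 2 = 229.
One-sided p ≈ 0.1126, which is ≥ 0.05, so fail to reject H₀.
The data do not give significant evidence that the true slope on daily sodium intake is below 2.3649 mmHg per unit.

t = -1.216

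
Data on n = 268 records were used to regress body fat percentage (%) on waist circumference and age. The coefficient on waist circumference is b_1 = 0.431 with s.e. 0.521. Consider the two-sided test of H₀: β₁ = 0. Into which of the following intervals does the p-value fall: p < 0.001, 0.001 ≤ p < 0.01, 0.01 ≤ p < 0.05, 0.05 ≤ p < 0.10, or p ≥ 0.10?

p ≥ 0.10

t = 0.431 / 0.521 = 0.827.
df = n − k − 1 = 268 − 2 − 1 = 265.
Two-sided p = 2·P(T_{265} > |t|) ≈ 0.4088.
So p ≥ 0.10.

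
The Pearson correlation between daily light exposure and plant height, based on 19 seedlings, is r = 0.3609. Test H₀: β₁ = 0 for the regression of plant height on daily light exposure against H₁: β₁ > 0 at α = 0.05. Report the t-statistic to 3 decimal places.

t = 1.596

t = r·√(n − 2)/√(1 − r²) = 0.3609·√17/√0.869751 = 1.596.
df = n − 2 = 17.
One-sided p ≈ 0.0645, which is ≥ 0.05, so fail to reject H₀.
The data do not give significant evidence of a linear association between daily light exposure and plant height.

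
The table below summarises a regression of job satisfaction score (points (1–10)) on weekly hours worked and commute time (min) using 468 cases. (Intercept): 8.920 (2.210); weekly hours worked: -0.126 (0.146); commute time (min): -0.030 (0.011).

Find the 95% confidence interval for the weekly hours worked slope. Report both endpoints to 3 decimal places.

Read off: b = -0.126, SE = 0.146 for weekly hours worked.
df = n − k − 1 = 468 − 2 − 1 = 465.
t* = t_{0.025, 465} = 1.965079.
Margin = t* × SE = 1.965079 × 0.146 = 0.28690.
CI: -0.126 ± 0.28690 → (-0.413, 0.161).

(-0.413, 0.161)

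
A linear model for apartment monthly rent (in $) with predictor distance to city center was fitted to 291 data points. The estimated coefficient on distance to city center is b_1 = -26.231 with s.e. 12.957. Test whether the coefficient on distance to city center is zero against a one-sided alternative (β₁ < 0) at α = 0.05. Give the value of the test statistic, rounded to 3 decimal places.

H₀: β₁ = 0 vs H₁: β₁ < 0.
t = (b_1 − β₁⁰)/SE = -26.231 / 12.957 = -2.024.
df = n − 2 = 291 − 2 = 289.
One-sided p ≈ 0.0219, which is < 0.05, so reject H₀.
There is evidence that the true slope on distance to city center is negative.

t = -2.024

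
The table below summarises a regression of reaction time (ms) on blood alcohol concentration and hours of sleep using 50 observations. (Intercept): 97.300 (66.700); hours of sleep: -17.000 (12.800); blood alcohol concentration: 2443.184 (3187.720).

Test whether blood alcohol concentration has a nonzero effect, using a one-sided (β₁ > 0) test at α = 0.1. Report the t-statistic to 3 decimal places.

t = 0.766

Read off: b = 2443.184, SE = 3187.720 for blood alcohol concentration.
H₀: β₁ = 0 vs H₁: β₁ > 0.
t = 2443.184 / 3187.720 = 0.766.
df = n − k − 1 = 50 − 2 − 1 = 47.
One-sided p ≈ 0.2236, which is ≥ 0.1, so fail to reject H₀.
The data do not give significant evidence that the true slope on blood alcohol concentration is positive, holding the other predictors fixed.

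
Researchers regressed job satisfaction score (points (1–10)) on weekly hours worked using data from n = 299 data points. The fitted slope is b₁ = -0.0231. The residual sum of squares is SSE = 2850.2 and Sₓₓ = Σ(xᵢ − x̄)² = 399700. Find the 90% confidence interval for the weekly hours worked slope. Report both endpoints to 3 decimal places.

(-0.031, -0.015)

MSE = SSE/(n − 2) = 2850.2/297 = 9.59663.
SE(b₁) = √(MSE/Sₓₓ) = √(9.59663/399700) = 0.00489996.
df = n − 2 = 297.
t* = t_{0.05, 297} = 1.65.
Margin = t* × SE = 1.65 × 0.00489996 = 0.00808.
CI: -0.0231 ± 0.00808 → (-0.031, -0.015).
With 90% confidence, each one-unit increase in weekly hours worked is associated with a change of between -0.031 and -0.015 points (1–10) in job satisfaction score.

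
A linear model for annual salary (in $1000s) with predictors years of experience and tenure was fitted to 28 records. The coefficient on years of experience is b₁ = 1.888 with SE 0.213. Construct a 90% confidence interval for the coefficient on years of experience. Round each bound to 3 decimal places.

(1.524, 2.252)

df = n − k − 1 = 28 − 2 − 1 = 25.
t* = t_{0.05, 25} = 1.708141.
Margin = t* × SE = 1.708141 × 0.213 = 0.36383.
CI: 1.888 ± 0.36383 → (1.524, 2.252).
With 90% confidence, each one-unit increase in years of experience is associated with a change of between 1.524 and 2.252 $1000s in annual salary, holding the other predictors fixed.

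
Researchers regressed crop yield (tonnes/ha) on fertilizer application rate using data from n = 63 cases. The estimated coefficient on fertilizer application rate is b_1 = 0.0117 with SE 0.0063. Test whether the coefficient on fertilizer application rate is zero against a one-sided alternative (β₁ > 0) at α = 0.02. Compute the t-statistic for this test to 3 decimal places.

t = 1.857

H₀: β₁ = 0 vs H₁: β₁ > 0.
t = (b_1 − β₁⁰)/SE = 0.0117 / 0.0063 = 1.857.
df = n − 2 = 63 − 2 = 61.
One-sided p ≈ 0.0341, which is ≥ 0.02, so fail to reject H₀.
The data do not give significant evidence that the true slope on fertilizer application rate is positive.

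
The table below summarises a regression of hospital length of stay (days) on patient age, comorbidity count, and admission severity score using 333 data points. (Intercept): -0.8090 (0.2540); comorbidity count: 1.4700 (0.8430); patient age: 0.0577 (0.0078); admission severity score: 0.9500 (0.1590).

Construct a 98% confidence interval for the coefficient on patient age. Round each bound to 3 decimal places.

(0.039, 0.076)

Read off: b = 0.0577, SE = 0.0078 for patient age.
df = n − k − 1 = 333 − 3 − 1 = 329.
t* = t_{0.01, 329} = 2.337735.
Margin = t* × SE = 2.337735 × 0.0078 = 0.01823.
CI: 0.0577 ± 0.01823 → (0.039, 0.076).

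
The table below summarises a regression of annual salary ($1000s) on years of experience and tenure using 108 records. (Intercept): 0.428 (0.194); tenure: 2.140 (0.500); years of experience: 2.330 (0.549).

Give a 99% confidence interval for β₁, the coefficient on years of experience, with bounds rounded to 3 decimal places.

Read off: b = 2.330, SE = 0.549 for years of experience.
df = n − k − 1 = 108 − 2 − 1 = 105.
t* = t_{0.005, 105} = 2.623465.
Margin = t* × SE = 2.623465 × 0.549 = 1.44028.
CI: 2.330 ± 1.44028 → (0.890, 3.770).

(0.890, 3.770)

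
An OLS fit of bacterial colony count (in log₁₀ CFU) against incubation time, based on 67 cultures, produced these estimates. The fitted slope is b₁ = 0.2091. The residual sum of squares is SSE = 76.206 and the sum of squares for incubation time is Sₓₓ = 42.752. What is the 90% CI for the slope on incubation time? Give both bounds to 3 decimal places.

MSE = SSE/(n − 2) = 76.206/65 = 1.1724.
SE(b₁) = √(MSE/Sₓₓ) = √(1.1724/42.752) = 0.1656.
df = n − 2 = 65.
t* = t_{0.05, 65} = 1.668636.
Margin = t* × SE = 1.668636 × 0.1656 = 0.27633.
CI: 0.2091 ± 0.27633 → (-0.067, 0.485).
With 90% confidence, each one-unit increase in incubation time is associated with a change of between -0.067 and 0.485 log₁₀ CFU in bacterial colony count.

(-0.067, 0.485)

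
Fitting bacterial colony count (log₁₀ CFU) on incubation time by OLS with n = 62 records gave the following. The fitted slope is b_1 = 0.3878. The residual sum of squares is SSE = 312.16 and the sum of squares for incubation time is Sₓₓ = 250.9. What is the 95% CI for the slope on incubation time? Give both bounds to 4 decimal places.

MSE = SSE/(n − 2) = 312.16/60 = 5.20267.
SE(b_1) = √(MSE/Sₓₓ) = √(5.20267/250.9) = 0.144.
df = n − 2 = 60.
t* = t_{0.025, 60} = 2.000298.
Margin = t* × SE = 2.000298 × 0.144 = 0.288043.
CI: 0.3878 ± 0.288043 → (0.0998, 0.6758).
With 95% confidence, each one-unit increase in incubation time is associated with a change of between 0.0998 and 0.6758 log₁₀ CFU in bacterial colony count.

(0.0998, 0.6758)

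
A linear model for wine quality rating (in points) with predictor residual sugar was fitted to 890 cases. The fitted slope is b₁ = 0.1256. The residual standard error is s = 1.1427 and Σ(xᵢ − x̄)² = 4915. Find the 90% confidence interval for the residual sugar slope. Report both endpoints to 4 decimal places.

(0.0988, 0.1524)

SE(b₁) = s/√Sₓₓ = 1.1427/√4915 = 0.0162994.
df = n − 2 = 888.
t* = t_{0.05, 888} = 1.646571.
Margin = t* × SE = 1.646571 × 0.0162994 = 0.026838.
CI: 0.1256 ± 0.026838 → (0.0988, 0.1524).
With 90% confidence, each one-unit increase in residual sugar is associated with a change of between 0.0988 and 0.1524 points in wine quality rating.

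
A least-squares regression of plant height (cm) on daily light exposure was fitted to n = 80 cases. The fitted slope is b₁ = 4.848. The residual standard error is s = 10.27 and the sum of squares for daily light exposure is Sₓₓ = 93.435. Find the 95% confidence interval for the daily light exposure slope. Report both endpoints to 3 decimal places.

(2.733, 6.963)

SE(b₁) = s/√Sₓₓ = 10.27/√93.435 = 1.06247.
df = n − 2 = 78.
t* = t_{0.025, 78} = 1.990847.
Margin = t* × SE = 1.990847 × 1.06247 = 2.11521.
CI: 4.848 ± 2.11521 → (2.733, 6.963).
With 95% confidence, each one-unit increase in daily light exposure is associated with a change of between 2.733 and 6.963 cm in plant height.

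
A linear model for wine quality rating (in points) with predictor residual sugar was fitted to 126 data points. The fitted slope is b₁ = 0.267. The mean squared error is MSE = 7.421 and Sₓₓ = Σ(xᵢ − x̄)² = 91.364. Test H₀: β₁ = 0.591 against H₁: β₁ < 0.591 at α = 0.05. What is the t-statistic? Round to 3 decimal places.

t = -1.137

SE(b₁) = √(MSE/Sₓₓ) = √(7.421/91.364) = 0.284999.
t = (0.267 − 0.591) / 0.284999 = -1.137.
df = n − 2 = 124.
One-sided p ≈ 0.1289, which is ≥ 0.05, so fail to reject H₀.
The data do not give significant evidence that the true slope on residual sugar is below 0.591 points per unit.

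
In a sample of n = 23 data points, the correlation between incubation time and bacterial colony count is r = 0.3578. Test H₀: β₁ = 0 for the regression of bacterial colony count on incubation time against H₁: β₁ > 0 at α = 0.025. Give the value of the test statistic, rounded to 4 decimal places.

t = r·√(n − 2)/√(1 − r²) = 0.3578·√21/√0.871979 = 1.7559.
df = n − 2 = 21.
One-sided p ≈ 0.0468, which is ≥ 0.025, so fail to reject H₀.
The data do not give significant evidence of a linear association between incubation time and bacterial colony count.

t = 1.7559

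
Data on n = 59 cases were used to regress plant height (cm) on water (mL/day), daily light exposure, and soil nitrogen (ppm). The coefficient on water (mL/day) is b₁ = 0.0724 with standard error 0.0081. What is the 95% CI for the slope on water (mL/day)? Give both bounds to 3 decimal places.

(0.056, 0.089)

df = n − k − 1 = 59 − 3 − 1 = 55.
t* = t_{0.025, 55} = 2.004045.
Margin = t* × SE = 2.004045 × 0.0081 = 0.01623.
CI: 0.0724 ± 0.01623 → (0.056, 0.089).
With 95% confidence, each one-unit increase in water (mL/day) is associated with a change of between 0.056 and 0.089 cm in plant height, holding the other predictors fixed.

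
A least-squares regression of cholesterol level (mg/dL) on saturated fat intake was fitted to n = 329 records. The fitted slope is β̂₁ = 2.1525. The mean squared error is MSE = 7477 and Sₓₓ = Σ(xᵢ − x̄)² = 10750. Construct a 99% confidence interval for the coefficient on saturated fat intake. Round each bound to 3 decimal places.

SE(β̂₁) = √(MSE/Sₓₓ) = √(7477/10750) = 0.833987.
df = n − 2 = 327.
t* = t_{0.005, 327} = 2.590948.
Margin = t* × SE = 2.590948 × 0.833987 = 2.16082.
CI: 2.1525 ± 2.16082 → (-0.008, 4.313).
With 99% confidence, each one-unit increase in saturated fat intake is associated with a change of between -0.008 and 4.313 mg/dL in cholesterol level.

(-0.008, 4.313)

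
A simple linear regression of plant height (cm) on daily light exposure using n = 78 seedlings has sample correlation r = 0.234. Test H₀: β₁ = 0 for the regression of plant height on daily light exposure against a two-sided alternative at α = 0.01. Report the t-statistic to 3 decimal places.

t = 2.098

t = r·√(n − 2)/√(1 − r²) = 0.234·√76/√0.945244 = 2.098.
df = n − 2 = 76.
Two-sided p ≈ 0.0392, which is ≥ 0.01, so fail to reject H₀.
The data do not give significant evidence of a linear association between daily light exposure and plant height.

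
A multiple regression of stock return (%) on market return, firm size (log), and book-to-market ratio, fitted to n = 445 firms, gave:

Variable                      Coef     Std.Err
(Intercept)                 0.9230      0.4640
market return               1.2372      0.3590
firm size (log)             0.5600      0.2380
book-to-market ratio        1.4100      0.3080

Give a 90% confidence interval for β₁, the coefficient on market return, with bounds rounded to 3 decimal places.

Read off: b = 1.2372, SE = 0.3590 for market return.
df = n − k − 1 = 445 − 3 − 1 = 441.
t* = t_{0.05, 441} = 1.648316.
Margin = t* × SE = 1.648316 × 0.3590 = 0.59175.
CI: 1.2372 ± 0.59175 → (0.645, 1.829).

(0.645, 1.829)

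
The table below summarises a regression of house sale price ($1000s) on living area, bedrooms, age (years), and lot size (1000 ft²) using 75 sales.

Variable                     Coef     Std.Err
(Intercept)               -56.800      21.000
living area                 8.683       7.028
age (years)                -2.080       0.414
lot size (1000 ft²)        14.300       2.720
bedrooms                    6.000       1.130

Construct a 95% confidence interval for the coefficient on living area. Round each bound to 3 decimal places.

Read off: b = 8.683, SE = 7.028 for living area.
df = n − k − 1 = 75 − 4 − 1 = 70.
t* = t_{0.025, 70} = 1.994437.
Margin = t* × SE = 1.994437 × 7.028 = 14.01690.
CI: 8.683 ± 14.01690 → (-5.334, 22.700).

(-5.334, 22.700)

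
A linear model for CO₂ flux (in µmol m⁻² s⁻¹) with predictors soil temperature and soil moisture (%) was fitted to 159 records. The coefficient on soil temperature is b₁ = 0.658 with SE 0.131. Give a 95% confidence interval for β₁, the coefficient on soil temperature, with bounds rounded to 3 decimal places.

(0.399, 0.917)

df = n − k − 1 = 159 − 2 − 1 = 156.
t* = t_{0.025, 156} = 1.975288.
Margin = t* × SE = 1.975288 × 0.131 = 0.25876.
CI: 0.658 ± 0.25876 → (0.399, 0.917).
With 95% confidence, each one-unit increase in soil temperature is associated with a change of between 0.399 and 0.917 µmol m⁻² s⁻¹ in CO₂ flux, holding the other predictors fixed.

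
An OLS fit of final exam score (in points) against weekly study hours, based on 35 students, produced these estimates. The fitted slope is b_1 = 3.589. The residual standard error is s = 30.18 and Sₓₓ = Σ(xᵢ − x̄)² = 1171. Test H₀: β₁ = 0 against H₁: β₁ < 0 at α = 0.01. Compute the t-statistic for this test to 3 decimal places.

SE(b_1) = s/√Sₓₓ = 30.18/√1171 = 0.881944.
t = 3.589 / 0.881944 = 4.069.
df = n − 2 = 33.
One-sided p ≈ 0.9999, which is ≥ 0.01, so fail to reject H₀.
The data do not give significant evidence that the true slope on weekly study hours is negative.

t = 4.069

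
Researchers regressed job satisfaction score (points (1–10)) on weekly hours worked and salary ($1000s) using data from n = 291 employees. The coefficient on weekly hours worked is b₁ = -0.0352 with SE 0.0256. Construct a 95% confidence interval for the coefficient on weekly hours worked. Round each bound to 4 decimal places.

(-0.0856, 0.0152)

df = n − k − 1 = 291 − 2 − 1 = 288.
t* = t_{0.025, 288} = 1.968235.
Margin = t* × SE = 1.968235 × 0.0256 = 0.050387.
CI: -0.0352 ± 0.050387 → (-0.0856, 0.0152).
With 95% confidence, each one-unit increase in weekly hours worked is associated with a change of between -0.0856 and 0.0152 points (1–10) in job satisfaction score, holding the other predictors fixed.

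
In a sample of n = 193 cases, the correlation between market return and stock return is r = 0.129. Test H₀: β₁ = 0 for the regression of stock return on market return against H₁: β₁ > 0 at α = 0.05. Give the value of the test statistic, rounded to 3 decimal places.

t = 1.798

t = r·√(n − 2)/√(1 − r²) = 0.129·√191/√0.983359 = 1.798.
df = n − 2 = 191.
One-sided p ≈ 0.0369, which is < 0.05, so reject H₀.
There is evidence of a linear association between market return and stock return.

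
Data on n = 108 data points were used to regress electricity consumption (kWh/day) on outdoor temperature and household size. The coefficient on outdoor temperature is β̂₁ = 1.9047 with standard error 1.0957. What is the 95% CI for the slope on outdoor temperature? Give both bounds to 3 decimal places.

df = n − k − 1 = 108 − 2 − 1 = 105.
t* = t_{0.025, 105} = 1.982815.
Margin = t* × SE = 1.982815 × 1.0957 = 2.17257.
CI: 1.9047 ± 2.17257 → (-0.268, 4.077).
With 95% confidence, each one-unit increase in outdoor temperature is associated with a change of between -0.268 and 4.077 kWh/day in electricity consumption, holding the other predictors fixed.

(-0.268, 4.077)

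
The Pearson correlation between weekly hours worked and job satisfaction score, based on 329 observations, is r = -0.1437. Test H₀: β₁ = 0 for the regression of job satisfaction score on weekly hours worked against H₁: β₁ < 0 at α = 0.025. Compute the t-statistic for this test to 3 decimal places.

t = -2.626

t = r·√(n − 2)/√(1 − r²) = -0.1437·√327/√0.97935 = -2.626.
df = n − 2 = 327.
One-sided p ≈ 0.0045, which is < 0.025, so reject H₀.
There is evidence of a linear association between weekly hours worked and job satisfaction score.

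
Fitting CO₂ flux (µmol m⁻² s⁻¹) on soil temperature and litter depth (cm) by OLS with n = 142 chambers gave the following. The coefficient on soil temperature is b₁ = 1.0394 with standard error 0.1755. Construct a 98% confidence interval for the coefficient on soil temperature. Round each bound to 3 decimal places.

(0.626, 1.452)

df = n − k − 1 = 142 − 2 − 1 = 139.
t* = t_{0.01, 139} = 2.353474.
Margin = t* × SE = 2.353474 × 0.1755 = 0.41303.
CI: 1.0394 ± 0.41303 → (0.626, 1.452).
With 98% confidence, each one-unit increase in soil temperature is associated with a change of between 0.626 and 1.452 µmol m⁻² s⁻¹ in CO₂ flux, holding the other predictors fixed.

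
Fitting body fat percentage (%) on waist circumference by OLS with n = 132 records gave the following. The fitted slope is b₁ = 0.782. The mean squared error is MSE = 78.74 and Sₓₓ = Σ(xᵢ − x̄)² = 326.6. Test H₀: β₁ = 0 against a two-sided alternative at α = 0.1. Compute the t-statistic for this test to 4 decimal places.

t = 1.5926

SE(b₁) = √(MSE/Sₓₓ) = √(78.74/326.6) = 0.491009.
t = 0.782 / 0.491009 = 1.5926.
df = n − 2 = 130.
Two-sided p ≈ 0.1137, which is ≥ 0.1, so fail to reject H₀.
The data do not give significant evidence of an association between waist circumference and body fat percentage.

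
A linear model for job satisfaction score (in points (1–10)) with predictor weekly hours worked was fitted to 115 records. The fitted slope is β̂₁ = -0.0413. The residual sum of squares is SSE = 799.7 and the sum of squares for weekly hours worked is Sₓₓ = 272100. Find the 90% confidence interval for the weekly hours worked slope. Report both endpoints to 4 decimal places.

(-0.0498, -0.0328)

MSE = SSE/(n − 2) = 799.7/113 = 7.07699.
SE(β̂₁) = √(MSE/Sₓₓ) = √(7.07699/272100) = 0.00509988.
df = n − 2 = 113.
t* = t_{0.05, 113} = 1.65845.
Margin = t* × SE = 1.65845 × 0.00509988 = 0.008458.
CI: -0.0413 ± 0.008458 → (-0.0498, -0.0328).
With 90% confidence, each one-unit increase in weekly hours worked is associated with a change of between -0.0498 and -0.0328 points (1–10) in job satisfaction score.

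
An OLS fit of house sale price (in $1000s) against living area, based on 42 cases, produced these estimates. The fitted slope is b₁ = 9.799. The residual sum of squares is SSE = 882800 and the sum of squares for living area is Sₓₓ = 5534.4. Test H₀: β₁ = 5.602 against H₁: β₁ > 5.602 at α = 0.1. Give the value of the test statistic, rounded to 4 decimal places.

MSE = SSE/(n − 2) = 882800/40 = 22070.
SE(b₁) = √(MSE/Sₓₓ) = √(22070/5534.4) = 1.99694.
t = (9.799 − 5.602) / 1.99694 = 2.1017.
df = n − 2 = 40.
One-sided p ≈ 0.0210, which is < 0.1, so reject H₀.
There is evidence that the true slope on living area exceeds 5.602 $1000s per unit.

t = 2.1017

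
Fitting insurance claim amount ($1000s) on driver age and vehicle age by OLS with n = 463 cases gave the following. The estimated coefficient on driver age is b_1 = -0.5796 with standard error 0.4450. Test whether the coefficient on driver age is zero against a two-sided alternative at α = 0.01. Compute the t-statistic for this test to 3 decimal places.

t = -1.302

H₀: β₁ = 0 vs H₁: β₁ ≠ 0.
t = (b_1 − β₁⁰)/SE = -0.5796 / 0.4450 = -1.302.
df = n − k − 1 = 463 − 2 − 1 = 460.
Two-sided p ≈ 0.1934, which is ≥ 0.01, so fail to reject H₀.
The data do not give significant evidence of an association between driver age and insurance claim amount, after adjusting for the other predictors.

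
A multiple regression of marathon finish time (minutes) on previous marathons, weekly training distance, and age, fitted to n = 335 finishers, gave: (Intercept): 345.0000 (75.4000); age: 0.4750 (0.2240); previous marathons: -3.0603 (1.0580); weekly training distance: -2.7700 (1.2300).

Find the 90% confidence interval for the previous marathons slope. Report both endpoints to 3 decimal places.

(-4.805, -1.315)

Read off: b = -3.0603, SE = 1.0580 for previous marathons.
df = n − k − 1 = 335 − 3 − 1 = 331.
t* = t_{0.05, 331} = 1.64947.
Margin = t* × SE = 1.64947 × 1.0580 = 1.74514.
CI: -3.0603 ± 1.74514 → (-4.805, -1.315).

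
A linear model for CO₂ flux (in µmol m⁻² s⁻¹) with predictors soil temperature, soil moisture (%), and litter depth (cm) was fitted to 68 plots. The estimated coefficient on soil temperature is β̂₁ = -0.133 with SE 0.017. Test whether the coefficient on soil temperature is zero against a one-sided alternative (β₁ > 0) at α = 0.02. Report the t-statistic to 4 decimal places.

t = -7.8235

H₀: β₁ = 0 vs H₁: β₁ > 0.
t = (β̂₁ − β₁⁰)/SE = -0.133 / 0.017 = -7.8235.
df = n − k − 1 = 68 − 3 − 1 = 64.
One-sided p ≈ 1.0000, which is ≥ 0.02, so fail to reject H₀.
The data do not give significant evidence that the true slope on soil temperature is positive, holding the other predictors fixed.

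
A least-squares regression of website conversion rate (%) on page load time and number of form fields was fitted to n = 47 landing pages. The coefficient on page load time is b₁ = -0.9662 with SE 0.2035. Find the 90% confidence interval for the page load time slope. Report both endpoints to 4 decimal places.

(-1.3081, -0.6243)

df = n − k − 1 = 47 − 2 − 1 = 44.
t* = t_{0.05, 44} = 1.68023.
Margin = t* × SE = 1.68023 × 0.2035 = 0.341927.
CI: -0.9662 ± 0.341927 → (-1.3081, -0.6243).
With 90% confidence, each one-unit increase in page load time is associated with a change of between -1.3081 and -0.6243 % in website conversion rate, holding the other predictors fixed.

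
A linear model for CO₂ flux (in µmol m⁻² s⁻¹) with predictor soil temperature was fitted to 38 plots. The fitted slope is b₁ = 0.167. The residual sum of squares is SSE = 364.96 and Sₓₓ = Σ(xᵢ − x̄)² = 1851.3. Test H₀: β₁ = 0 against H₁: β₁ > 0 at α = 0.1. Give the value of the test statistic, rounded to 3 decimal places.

MSE = SSE/(n − 2) = 364.96/36 = 10.1378.
SE(b₁) = √(MSE/Sₓₓ) = √(10.1378/1851.3) = 0.0740002.
t = 0.167 / 0.0740002 = 2.257.
df = n − 2 = 36.
One-sided p ≈ 0.0151, which is < 0.1, so reject H₀.
There is evidence that the true slope on soil temperature is positive.

t = 2.257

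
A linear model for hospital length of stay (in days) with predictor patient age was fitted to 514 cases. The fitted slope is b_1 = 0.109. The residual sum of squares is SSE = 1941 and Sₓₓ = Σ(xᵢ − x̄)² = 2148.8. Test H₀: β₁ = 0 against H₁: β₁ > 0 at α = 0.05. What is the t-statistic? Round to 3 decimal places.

MSE = SSE/(n − 2) = 1941/512 = 3.79102.
SE(b_1) = √(MSE/Sₓₓ) = √(3.79102/2148.8) = 0.0420029.
t = 0.109 / 0.0420029 = 2.595.
df = n − 2 = 512.
One-sided p ≈ 0.0049, which is < 0.05, so reject H₀.
There is evidence that the true slope on patient age is positive.

t = 2.595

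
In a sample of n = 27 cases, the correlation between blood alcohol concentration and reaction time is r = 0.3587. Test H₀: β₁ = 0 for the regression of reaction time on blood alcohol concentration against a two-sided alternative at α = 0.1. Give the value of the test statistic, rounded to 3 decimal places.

t = r·√(n − 2)/√(1 − r²) = 0.3587·√25/√0.871334 = 1.921.
df = n − 2 = 25.
Two-sided p ≈ 0.0662, which is < 0.1, so reject H₀.
There is evidence of a linear association between blood alcohol concentration and reaction time.

t = 1.921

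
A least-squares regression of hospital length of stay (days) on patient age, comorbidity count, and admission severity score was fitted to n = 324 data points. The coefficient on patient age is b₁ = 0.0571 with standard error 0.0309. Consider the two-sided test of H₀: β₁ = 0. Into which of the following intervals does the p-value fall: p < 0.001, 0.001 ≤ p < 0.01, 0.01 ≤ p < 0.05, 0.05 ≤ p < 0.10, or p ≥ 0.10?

0.05 ≤ p < 0.10

t = 0.0571 / 0.0309 = 1.848.
df = n − k − 1 = 324 − 3 − 1 = 320.
Two-sided p = 2·P(T_{320} > |t|) ≈ 0.0655.
So 0.05 ≤ p < 0.10.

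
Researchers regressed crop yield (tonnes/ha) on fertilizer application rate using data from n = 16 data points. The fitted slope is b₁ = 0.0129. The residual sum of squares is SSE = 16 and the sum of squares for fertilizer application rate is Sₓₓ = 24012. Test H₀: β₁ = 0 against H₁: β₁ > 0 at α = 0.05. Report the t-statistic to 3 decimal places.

MSE = SSE/(n − 2) = 16/14 = 1.14286.
SE(b₁) = √(MSE/Sₓₓ) = √(1.14286/24012) = 0.00689893.
t = 0.0129 / 0.00689893 = 1.870.
df = n − 2 = 14.
One-sided p ≈ 0.0413, which is < 0.05, so reject H₀.
There is evidence that the true slope on fertilizer application rate is positive.

t = 1.870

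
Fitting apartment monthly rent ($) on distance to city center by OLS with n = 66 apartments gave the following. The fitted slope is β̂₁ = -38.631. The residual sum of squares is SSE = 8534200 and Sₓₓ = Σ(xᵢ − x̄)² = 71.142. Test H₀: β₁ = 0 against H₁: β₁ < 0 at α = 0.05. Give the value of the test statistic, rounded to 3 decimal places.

t = -0.892

MSE = SSE/(n − 2) = 8534200/64 = 133347.
SE(β̂₁) = √(MSE/Sₓₓ) = √(133347/71.142) = 43.2941.
t = -38.631 / 43.2941 = -0.892.
df = n − 2 = 64.
One-sided p ≈ 0.1878, which is ≥ 0.05, so fail to reject H₀.
The data do not give significant evidence that the true slope on distance to city center is negative.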